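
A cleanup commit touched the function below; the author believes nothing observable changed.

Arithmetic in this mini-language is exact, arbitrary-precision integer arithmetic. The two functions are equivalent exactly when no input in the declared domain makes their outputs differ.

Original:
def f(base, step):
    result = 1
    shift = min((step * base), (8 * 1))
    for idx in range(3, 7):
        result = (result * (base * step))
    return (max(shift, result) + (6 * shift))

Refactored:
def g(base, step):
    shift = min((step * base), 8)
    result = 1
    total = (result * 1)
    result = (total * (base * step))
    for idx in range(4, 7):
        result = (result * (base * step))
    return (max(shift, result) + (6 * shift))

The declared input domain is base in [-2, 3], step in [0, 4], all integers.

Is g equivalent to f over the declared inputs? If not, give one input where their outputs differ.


Behavior is preserved: although local variable names differ, and statement counts differ, and arithmetic usage differs, and loop structure differs, the outputs never diverge.
Tracing base=-2, step=0: f: result becomes 1; next shift becomes 0; next at idx=3:; next result becomes 0; next at idx=4:; next result becomes 0; next at idx=5:; next result becomes 0; next at idx=6:; next result becomes 0; next final value 0 | g: shift becomes 0; next result becomes 1; next total becomes 1; next result becomes 0; next at idx=4:; next result becomes 0; next at idx=5:; next result becomes 0; next at idx=6:; next result becomes 0; next final value 0 — matching result 0.
Checked all 30 inputs in the declared domain: the outputs agree on every one.
verdict: equivalent


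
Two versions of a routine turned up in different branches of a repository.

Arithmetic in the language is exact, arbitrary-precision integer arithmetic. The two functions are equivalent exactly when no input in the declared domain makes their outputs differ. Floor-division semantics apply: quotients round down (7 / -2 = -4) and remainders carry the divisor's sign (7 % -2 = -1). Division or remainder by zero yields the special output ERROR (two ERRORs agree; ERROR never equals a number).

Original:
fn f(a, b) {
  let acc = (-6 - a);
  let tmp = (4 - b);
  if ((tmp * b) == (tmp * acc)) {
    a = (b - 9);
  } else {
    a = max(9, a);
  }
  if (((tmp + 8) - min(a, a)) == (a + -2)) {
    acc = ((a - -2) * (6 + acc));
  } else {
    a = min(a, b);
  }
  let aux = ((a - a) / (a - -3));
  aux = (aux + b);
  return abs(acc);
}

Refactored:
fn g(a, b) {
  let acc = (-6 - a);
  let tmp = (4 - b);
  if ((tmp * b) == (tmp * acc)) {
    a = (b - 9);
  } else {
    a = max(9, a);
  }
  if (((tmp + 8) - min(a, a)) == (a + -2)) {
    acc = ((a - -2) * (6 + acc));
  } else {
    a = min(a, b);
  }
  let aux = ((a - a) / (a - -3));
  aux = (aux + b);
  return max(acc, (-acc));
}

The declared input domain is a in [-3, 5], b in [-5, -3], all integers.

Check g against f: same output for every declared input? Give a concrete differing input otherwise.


Changes here: min/max/abs usage differs; the full 27-point sweep finds no disagreement.
verdict: equivalent


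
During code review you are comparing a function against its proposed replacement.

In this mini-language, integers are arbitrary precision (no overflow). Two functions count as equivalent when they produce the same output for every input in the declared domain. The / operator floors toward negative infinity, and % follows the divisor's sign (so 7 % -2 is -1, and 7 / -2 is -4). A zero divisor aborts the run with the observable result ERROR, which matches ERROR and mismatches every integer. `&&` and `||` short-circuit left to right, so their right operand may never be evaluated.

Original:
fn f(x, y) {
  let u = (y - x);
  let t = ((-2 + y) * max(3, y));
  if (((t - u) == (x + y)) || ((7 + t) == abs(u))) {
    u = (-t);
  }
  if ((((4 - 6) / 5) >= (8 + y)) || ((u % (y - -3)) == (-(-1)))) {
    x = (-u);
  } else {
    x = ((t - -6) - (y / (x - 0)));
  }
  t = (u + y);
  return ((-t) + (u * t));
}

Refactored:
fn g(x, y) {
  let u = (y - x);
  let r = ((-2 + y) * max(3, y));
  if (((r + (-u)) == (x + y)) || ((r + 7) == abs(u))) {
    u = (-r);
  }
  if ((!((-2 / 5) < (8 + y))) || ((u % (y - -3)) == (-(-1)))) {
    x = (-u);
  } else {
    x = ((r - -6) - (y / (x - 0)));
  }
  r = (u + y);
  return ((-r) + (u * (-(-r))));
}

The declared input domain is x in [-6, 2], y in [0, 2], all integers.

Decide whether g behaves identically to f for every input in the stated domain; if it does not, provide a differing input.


Changes here: comparison usage differs; boolean connective usage differs; constant usage differs; arithmetic usage differs; local variable names differ; the full 27-point sweep finds no disagreement.
verdict: equivalent


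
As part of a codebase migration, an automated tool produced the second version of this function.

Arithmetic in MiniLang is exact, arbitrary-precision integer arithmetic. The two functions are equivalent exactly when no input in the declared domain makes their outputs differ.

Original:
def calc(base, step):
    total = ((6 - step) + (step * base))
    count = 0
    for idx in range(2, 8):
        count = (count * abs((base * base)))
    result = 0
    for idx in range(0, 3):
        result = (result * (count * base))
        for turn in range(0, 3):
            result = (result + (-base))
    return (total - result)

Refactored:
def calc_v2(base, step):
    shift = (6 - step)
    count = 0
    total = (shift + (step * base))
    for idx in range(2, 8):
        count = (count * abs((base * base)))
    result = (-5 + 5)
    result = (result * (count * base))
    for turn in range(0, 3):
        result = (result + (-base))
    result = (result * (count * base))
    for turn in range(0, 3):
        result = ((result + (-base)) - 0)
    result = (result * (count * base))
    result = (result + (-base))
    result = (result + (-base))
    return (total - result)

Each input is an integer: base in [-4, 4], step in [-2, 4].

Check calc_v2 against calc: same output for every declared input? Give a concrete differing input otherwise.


Not equivalent: base=-4, step=-2 separates them (4 vs 8).
calc: total=16, then count=0, then (idx=2), then count=0, then (idx=3), then count=0, then (idx=4), then count=0, then (idx=5), then count=0, then (idx=6), then count=0, then (idx=7), then count=0, then result=0, then (idx=0), then result=0, then (turn=0), then result=4, then (turn=1), then result=8, then (turn=2), then result=12, then (idx=1), then result=0, then (turn=0), then result=4, then (turn=1), then result=8, then (turn=2), then result=12, then (idx=2), then result=0, then (turn=0), then result=4, then (turn=1), then result=8, then (turn=2), then result=12, then returns 4
calc_v2: shift=8, then count=0, then total=16, then (idx=2), then count=0, then (idx=3), then count=0, then (idx=4), then count=0, then (idx=5), then count=0, then (idx=6), then count=0, then (idx=7), then count=0, then result=0, then result=0, then (turn=0), then result=4, then (turn=1), then result=8, then (turn=2), then result=12, then result=0, then (turn=0), then result=4, then (turn=1), then result=8, then (turn=2), then result=12, then result=0, then result=4, then result=8, then returns 8
verdict: not equivalent; witness: base=-4, step=-2


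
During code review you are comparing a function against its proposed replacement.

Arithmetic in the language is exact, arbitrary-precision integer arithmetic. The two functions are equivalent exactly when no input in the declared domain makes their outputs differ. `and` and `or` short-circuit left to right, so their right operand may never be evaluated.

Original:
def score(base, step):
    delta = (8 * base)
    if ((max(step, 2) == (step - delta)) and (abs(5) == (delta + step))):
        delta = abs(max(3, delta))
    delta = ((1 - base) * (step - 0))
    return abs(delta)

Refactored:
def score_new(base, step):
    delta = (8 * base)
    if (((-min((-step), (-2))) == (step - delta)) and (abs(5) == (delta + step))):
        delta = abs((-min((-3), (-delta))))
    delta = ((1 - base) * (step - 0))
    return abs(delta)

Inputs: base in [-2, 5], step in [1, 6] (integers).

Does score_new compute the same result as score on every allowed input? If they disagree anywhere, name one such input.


This is a faithful refactor — min/max/abs usage differs, but the computed results match everywhere.
Tracing base=-1, step=3: score: delta := -8 | ((max(step, 2) == (step - delta)) and (abs(5) == (delta + step))): false | delta := 6 | result 6 | score_new: delta := -8 | (((-min((-step), (-2))) == (step - delta)) and (abs(5) == (delta + step))): false | delta := 6 | result 6 — matching result 6.
Across all 48 domain points the two functions coincide.
verdict: equivalent


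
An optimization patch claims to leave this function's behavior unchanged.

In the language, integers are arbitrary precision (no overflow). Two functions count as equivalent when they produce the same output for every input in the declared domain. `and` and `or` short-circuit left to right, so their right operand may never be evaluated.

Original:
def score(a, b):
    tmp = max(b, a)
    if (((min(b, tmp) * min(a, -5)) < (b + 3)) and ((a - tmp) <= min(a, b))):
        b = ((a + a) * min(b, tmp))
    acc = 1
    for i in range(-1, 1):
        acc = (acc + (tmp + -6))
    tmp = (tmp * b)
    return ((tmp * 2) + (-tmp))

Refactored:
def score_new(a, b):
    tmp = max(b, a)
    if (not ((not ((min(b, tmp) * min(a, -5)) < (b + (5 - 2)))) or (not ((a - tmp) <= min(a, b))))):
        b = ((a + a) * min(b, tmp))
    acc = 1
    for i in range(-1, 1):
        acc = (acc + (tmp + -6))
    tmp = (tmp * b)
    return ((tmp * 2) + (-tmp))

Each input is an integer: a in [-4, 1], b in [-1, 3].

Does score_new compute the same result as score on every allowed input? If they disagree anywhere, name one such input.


Comparing the listings, the differences include: boolean connective usage differs; also constant usage differs; also arithmetic usage differs.
One worked example (a=-4, b=3) — score: tmp becomes 3; next (((min(b, tmp) * min(a, -5)) < (b + 3)) and ((a - tmp) <= min(a, b))) evaluates to true; next b becomes -24; next acc becomes 1; next at i=-1:; next acc becomes -2; next at i=0:; next acc becomes -5; next tmp becomes -72; next final value -72; score_new: tmp becomes 3; next (not ((not ((min(b, tmp) * min(a, -5)) < (b + (5 - 2)))) or (not ((a - tmp) <= min(a, b))))) evaluates to true; next b becomes -24; next acc becomes 1; next at i=-1:; next acc becomes -2; next at i=0:; next acc becomes -5; next tmp becomes -72; next final value -72; agreement on -72.
Checked all 30 inputs in the declared domain: the outputs agree on every one.
verdict: equivalent


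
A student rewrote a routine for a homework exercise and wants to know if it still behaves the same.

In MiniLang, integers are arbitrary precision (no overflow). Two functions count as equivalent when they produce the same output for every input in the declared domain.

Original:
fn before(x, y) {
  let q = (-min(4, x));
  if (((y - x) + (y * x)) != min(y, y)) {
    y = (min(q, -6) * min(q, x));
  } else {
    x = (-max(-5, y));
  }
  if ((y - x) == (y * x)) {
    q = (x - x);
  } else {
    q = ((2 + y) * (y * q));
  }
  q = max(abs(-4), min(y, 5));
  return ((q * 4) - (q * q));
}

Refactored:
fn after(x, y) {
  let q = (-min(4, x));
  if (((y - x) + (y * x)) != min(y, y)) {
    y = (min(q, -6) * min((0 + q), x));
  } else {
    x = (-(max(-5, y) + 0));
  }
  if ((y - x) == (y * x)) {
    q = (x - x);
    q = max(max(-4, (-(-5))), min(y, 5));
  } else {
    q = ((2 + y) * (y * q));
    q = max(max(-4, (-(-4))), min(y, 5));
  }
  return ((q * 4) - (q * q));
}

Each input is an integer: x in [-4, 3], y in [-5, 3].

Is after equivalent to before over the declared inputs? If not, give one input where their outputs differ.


Take x=0, y=-2.
before: q := 0 | (((y - x) + (y * x)) != min(y, y)): false | x := 2 | ((y - x) == (y * x)): true | q := 0 | q := 4 | result 0
after: q := 0 | (((y - x) + (y * x)) != min(y, y)): false | x := 2 | ((y - x) == (y * x)): true | q := 0 | q := 5 | result -5
0 against -5: the behavior changed.
verdict: not equivalent; witness: x=0, y=-2


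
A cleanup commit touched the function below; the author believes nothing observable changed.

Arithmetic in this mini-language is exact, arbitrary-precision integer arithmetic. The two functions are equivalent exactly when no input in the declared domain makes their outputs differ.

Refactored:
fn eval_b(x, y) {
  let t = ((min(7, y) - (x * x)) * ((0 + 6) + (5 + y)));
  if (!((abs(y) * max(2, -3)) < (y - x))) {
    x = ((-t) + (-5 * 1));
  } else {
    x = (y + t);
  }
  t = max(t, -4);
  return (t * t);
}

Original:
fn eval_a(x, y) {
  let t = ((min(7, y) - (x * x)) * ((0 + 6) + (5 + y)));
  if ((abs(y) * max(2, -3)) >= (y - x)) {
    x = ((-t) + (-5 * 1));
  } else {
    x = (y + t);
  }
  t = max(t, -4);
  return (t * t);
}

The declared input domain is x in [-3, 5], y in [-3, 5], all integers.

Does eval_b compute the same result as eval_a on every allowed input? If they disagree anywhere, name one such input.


Comparing the listings, the differences include: boolean connective usage differs; and comparison usage differs.
Tracing x=0, y=3: eval_a: t := 42 | ((abs(y) * max(2, -3)) >= (y - x)): true | x := -47 | t := 42 | result 1764 | eval_b: t := 42 | (!((abs(y) * max(2, -3)) < (y - x))): true | x := -47 | t := 42 | result 1764 — matching result 1764.
Every one of the 81 inputs gives matching results.
verdict: equivalent


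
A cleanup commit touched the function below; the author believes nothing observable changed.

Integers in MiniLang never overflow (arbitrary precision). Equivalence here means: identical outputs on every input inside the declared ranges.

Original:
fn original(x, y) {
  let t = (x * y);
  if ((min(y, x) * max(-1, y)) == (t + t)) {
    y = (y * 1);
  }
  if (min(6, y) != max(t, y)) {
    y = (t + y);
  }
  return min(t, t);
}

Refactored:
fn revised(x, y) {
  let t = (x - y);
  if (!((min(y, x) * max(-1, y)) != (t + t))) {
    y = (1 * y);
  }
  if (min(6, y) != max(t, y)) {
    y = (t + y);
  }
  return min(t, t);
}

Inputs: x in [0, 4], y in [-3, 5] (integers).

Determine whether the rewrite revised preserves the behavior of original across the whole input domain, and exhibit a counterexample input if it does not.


Consider the input x=0, y=-3.
original: t = 0; ((min(y, x) * max(-1, y)) == (t + t)) -> false; (min(6, y) != max(t, y)) -> true; y = -3; return 0
revised: t = 3; (!((min(y, x) * max(-1, y)) != (t + t))) -> false; (min(6, y) != max(t, y)) -> true; y = 0; return 3
0 against 3: the behavior changed.
verdict: not equivalent; witness: x=0, y=-3


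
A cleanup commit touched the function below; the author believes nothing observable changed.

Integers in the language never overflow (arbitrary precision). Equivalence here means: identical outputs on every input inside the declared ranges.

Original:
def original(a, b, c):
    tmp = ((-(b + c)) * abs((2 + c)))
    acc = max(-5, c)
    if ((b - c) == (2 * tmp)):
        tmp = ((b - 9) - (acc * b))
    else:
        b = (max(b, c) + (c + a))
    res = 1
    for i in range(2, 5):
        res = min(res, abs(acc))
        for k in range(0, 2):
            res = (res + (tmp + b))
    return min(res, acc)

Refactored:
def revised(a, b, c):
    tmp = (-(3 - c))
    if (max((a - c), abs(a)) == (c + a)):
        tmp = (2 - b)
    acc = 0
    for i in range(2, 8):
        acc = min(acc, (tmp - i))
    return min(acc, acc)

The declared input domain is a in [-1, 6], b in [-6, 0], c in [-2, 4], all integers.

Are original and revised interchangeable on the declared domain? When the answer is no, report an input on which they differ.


Run the pair on a=-1, b=-6, c=-2.
original: tmp = 0; acc = -2; ((b - c) == (2 * tmp)) -> false; b = -5; res = 1; [i=2]; res = 1; [k=0]; res = -4; [k=1]; res = -9; [i=3]; res = -9; [k=0]; res = -14; [k=1]; res = -19; [i=4]; res = -19; [k=0]; res = -24; [k=1]; res = -29; return -29
revised: tmp = -5; (max((a - c), abs(a)) == (c + a)) -> false; acc = 0; [i=2]; acc = -7; [i=3]; acc = -8; [i=4]; acc = -9; [i=5]; acc = -10; [i=6]; acc = -11; [i=7]; acc = -12; return -12
-29 and -12 differ, so these are not the same function on this domain.
verdict: not equivalent; witness: a=-1, b=-6, c=-2


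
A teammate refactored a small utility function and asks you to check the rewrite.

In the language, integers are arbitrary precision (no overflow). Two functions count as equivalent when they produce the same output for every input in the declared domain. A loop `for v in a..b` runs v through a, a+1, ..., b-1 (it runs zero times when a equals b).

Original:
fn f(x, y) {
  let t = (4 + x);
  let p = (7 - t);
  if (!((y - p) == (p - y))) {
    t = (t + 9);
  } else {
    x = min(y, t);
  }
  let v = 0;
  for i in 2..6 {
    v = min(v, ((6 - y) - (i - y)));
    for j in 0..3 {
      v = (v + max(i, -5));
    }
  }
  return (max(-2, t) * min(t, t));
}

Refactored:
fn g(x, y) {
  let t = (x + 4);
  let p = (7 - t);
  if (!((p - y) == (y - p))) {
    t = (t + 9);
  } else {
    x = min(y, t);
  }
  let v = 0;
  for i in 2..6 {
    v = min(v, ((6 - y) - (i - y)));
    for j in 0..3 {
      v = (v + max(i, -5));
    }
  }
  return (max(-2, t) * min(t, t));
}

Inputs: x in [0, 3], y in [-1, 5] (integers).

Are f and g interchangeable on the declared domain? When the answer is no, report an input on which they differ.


The two are interchangeable: same computation, different form, and every declared input agrees.
Tracing x=0, y=-1: f: t := 4 | p := 3 | (!((y - p) == (p - y))): true | t := 13 | v := 0 | iter i=2: | v := 0 | iter j=0: | v := 2 | iter j=1: | v := 4 | iter j=2: | v := 6 | iter i=3: | v := 3 | iter j=0: | v := 6 | iter j=1: | v := 9 | iter j=2: | v := 12 | iter i=4: | v := 2 | iter j=0: | v := 6 | iter j=1: | v := 10 | iter j=2: | v := 14 | iter i=5: | v := 1 | iter j=0: | v := 6 | iter j=1: | v := 11 | iter j=2: | v := 16 | result 169 | g: t := 4 | p := 3 | (!((p - y) == (y - p))): true | t := 13 | v := 0 | iter i=2: | v := 0 | iter j=0: | v := 2 | iter j=1: | v := 4 | iter j=2: | v := 6 | iter i=3: | v := 3 | iter j=0: | v := 6 | iter j=1: | v := 9 | iter j=2: | v := 12 | iter i=4: | v := 2 | iter j=0: | v := 6 | iter j=1: | v := 10 | iter j=2: | v := 14 | iter i=5: | v := 1 | iter j=0: | v := 6 | iter j=1: | v := 11 | iter j=2: | v := 16 | result 169 — matching result 169.
Across all 28 domain points the two functions coincide.
verdict: equivalent


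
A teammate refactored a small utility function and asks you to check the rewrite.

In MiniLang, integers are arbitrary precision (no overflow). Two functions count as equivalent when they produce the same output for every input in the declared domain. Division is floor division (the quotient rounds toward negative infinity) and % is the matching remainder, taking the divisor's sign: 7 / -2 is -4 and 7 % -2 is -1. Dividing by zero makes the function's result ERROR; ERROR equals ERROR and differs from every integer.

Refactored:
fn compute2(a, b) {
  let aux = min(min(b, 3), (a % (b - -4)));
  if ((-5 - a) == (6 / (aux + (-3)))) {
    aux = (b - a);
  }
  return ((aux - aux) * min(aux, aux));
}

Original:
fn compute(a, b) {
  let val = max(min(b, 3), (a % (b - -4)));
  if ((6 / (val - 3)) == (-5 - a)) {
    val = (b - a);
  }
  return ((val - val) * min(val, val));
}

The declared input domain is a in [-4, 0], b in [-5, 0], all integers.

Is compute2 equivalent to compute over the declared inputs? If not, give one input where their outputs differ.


Input a=-1, b=0: ERROR from compute versus 0 from compute2.
verdict: not equivalent; witness: a=-1, b=0


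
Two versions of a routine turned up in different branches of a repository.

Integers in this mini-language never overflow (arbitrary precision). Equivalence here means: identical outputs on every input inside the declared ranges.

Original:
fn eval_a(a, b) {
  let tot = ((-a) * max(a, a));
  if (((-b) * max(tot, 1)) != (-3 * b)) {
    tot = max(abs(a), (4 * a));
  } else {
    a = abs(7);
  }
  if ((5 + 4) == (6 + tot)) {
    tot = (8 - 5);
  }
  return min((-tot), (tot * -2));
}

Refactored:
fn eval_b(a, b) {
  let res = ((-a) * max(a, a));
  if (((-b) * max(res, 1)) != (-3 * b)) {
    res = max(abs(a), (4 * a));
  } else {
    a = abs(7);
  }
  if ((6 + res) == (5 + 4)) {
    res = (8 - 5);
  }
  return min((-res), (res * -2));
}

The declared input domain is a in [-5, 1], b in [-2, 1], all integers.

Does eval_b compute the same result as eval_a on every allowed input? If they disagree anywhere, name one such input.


The two versions differ — the changes include local variable names differ.
Tracing a=1, b=-1: eval_a: tot := -1 | (((-b) * max(tot, 1)) != (-3 * b)): true | tot := 4 | ((5 + 4) == (6 + tot)): false | result -8 | eval_b: res := -1 | (((-b) * max(res, 1)) != (-3 * b)): true | res := 4 | ((6 + res) == (5 + 4)): false | result -8 — matching result -8.
Every one of the 28 inputs gives matching results.
verdict: equivalent


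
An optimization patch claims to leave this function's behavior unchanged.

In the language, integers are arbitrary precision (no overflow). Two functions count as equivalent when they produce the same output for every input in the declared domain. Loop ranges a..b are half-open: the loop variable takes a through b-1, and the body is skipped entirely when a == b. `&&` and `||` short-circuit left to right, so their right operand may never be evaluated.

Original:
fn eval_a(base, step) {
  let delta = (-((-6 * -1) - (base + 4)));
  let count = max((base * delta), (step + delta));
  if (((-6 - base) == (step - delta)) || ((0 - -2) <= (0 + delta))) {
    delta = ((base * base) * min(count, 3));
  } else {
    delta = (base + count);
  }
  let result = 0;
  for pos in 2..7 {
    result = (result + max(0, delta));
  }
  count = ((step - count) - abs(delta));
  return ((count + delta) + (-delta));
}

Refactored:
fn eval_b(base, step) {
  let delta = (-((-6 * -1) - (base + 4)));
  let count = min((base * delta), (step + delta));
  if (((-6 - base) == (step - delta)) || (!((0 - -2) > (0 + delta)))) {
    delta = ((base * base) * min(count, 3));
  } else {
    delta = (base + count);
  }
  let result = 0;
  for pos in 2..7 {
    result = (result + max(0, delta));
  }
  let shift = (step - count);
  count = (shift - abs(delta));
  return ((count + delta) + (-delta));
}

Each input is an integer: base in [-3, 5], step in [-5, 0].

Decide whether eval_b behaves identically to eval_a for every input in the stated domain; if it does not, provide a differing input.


Try base=-3, step=-5.
eval_a: delta = -5; count = 15; (((-6 - base) == (step - delta)) || ((0 - -2) <= (0 + delta))) -> false; delta = 12; result = 0; [pos=2]; result = 12; [pos=3]; result = 24; [pos=4]; result = 36; [pos=5]; result = 48; [pos=6]; result = 60; count = -32; return -32
eval_b: delta = -5; count = -10; (((-6 - base) == (step - delta)) || (!((0 - -2) > (0 + delta)))) -> false; delta = -13; result = 0; [pos=2]; result = 0; [pos=3]; result = 0; [pos=4]; result = 0; [pos=5]; result = 0; [pos=6]; result = 0; shift = 5; count = -8; return -8
-32 vs -8 — the two versions disagree here.
verdict: not equivalent; witness: base=-3, step=-5


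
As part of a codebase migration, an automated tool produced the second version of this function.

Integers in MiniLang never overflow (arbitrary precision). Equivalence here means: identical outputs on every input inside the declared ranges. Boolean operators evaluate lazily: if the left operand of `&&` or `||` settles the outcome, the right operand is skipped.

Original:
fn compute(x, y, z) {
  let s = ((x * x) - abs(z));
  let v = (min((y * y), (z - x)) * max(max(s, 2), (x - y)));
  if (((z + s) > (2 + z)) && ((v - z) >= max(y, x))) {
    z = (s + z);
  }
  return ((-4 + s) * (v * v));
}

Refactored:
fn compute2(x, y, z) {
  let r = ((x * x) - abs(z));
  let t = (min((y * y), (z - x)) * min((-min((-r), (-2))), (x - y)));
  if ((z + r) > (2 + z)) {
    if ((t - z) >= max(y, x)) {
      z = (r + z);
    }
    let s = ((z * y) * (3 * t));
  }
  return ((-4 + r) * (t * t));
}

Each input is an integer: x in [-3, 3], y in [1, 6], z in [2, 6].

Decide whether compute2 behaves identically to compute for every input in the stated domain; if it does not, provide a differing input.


Evaluate both at x=-3, y=1, z=2.
compute: s := 7 | v := 7 | (((z + s) > (2 + z)) && ((v - z) >= max(y, x))): true | z := 9 | result 147
compute2: r := 7 | t := -4 | ((z + r) > (2 + z)): true | ((t - z) >= max(y, x)): false | s := -24 | result 48
147 vs 48 — the two versions disagree here.
verdict: not equivalent; witness: x=-3, y=1, z=2


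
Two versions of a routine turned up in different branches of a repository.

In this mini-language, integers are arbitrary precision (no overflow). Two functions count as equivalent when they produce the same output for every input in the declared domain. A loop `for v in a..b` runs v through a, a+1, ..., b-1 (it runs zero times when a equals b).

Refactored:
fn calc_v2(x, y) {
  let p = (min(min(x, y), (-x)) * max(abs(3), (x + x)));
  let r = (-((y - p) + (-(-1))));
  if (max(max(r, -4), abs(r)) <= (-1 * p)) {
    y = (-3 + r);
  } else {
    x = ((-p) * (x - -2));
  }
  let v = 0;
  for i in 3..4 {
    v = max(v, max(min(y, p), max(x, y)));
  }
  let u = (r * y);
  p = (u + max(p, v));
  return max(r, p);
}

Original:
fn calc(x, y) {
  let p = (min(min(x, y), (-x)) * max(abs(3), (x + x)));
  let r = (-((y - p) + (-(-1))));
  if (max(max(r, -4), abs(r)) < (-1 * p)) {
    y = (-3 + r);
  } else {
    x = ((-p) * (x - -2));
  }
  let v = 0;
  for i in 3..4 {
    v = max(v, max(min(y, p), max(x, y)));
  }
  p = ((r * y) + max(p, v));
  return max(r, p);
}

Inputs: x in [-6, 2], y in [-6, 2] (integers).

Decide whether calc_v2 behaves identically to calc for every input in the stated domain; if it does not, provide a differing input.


Consider the input x=-6, y=-1.
calc: p := -18 | r := -18 | (max(max(r, -4), abs(r)) < (-1 * p)): false | x := -72 | v := 0 | iter i=3: | v := 0 | p := 18 | result 18
calc_v2: p := -18 | r := -18 | (max(max(r, -4), abs(r)) <= (-1 * p)): true | y := -21 | v := 0 | iter i=3: | v := 0 | u := 378 | p := 378 | result 378
18 against 378: the behavior changed.
verdict: not equivalent; witness: x=-6, y=-1


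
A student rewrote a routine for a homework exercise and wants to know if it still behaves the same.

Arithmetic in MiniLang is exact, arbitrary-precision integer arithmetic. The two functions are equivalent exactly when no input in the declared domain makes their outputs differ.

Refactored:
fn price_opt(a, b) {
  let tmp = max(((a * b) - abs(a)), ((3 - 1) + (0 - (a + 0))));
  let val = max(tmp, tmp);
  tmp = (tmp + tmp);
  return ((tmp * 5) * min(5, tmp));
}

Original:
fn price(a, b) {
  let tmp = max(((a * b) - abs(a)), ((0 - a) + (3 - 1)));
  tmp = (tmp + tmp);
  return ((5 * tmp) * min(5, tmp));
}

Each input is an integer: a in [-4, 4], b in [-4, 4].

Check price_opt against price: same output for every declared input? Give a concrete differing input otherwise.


Equivalent — the differences include constant usage differs; and statement counts differ; and local variable names differ; and min/max/abs usage differs; and arithmetic usage differs, yet no declared input distinguishes the two.
One worked example (a=3, b=-4) — price: tmp := -1 | tmp := -2 | result 20; price_opt: tmp := -1 | val := -1 | tmp := -2 | result 20; agreement on 20.
Checked all 81 inputs in the declared domain: the outputs agree on every one.
verdict: equivalent


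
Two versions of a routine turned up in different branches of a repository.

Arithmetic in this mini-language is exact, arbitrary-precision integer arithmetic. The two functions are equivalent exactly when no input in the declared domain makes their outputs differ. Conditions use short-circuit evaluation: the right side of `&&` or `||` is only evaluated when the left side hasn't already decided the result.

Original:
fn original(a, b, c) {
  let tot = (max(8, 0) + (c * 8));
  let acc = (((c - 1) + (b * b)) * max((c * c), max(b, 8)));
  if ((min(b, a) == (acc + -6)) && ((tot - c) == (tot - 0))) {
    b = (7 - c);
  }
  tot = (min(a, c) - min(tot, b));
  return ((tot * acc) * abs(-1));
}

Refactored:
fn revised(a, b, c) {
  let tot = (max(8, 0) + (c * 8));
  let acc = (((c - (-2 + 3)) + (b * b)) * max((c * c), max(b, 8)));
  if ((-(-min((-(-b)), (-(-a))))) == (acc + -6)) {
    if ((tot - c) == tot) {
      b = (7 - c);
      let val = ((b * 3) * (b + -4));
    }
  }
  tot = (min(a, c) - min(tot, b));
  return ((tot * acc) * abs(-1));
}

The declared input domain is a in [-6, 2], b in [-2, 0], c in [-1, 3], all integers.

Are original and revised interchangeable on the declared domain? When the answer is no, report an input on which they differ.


Equivalent — the differences include statement counts differ, arithmetic usage differs, branching structure differs, boolean connective usage differs, local variable names differ, constant usage differs, yet no declared input distinguishes the two.
One worked example (a=-1, b=-1, c=2) — original: tot := 24 | acc := 16 | ((min(b, a) == (acc + -6)) && ((tot - c) == (tot - 0))): false | tot := 0 | result 0; revised: tot := 24 | acc := 16 | ((-(-min((-(-b)), (-(-a))))) == (acc + -6)): false | tot := 0 | result 0; agreement on 0.
Across all 135 domain points the two functions coincide.
verdict: equivalent


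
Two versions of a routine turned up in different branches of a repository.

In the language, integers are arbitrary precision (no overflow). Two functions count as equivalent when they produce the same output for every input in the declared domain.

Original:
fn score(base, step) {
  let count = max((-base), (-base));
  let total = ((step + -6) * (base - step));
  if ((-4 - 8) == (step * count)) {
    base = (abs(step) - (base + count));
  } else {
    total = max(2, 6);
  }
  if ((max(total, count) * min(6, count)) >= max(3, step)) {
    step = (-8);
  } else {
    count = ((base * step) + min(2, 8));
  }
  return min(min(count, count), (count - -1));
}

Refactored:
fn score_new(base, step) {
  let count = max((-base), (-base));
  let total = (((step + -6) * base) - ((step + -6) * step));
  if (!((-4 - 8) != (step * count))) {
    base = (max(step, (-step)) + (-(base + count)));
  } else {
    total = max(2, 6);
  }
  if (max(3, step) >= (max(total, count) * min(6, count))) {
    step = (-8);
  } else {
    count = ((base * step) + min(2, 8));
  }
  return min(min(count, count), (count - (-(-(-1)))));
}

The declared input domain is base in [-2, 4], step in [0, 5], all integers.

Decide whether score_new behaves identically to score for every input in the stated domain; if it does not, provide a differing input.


Consider the input base=-2, step=1.
score: count = 2; total = 15; ((-4 - 8) == (step * count)) -> false; total = 6; ((max(total, count) * min(6, count)) >= max(3, step)) -> true; step = -8; return 2
score_new: count = 2; total = 15; (!((-4 - 8) != (step * count))) -> false; total = 6; (max(3, step) >= (max(total, count) * min(6, count))) -> false; count = 0; return 0
2 against 0: the behavior changed.
verdict: not equivalent; witness: base=-2, step=1


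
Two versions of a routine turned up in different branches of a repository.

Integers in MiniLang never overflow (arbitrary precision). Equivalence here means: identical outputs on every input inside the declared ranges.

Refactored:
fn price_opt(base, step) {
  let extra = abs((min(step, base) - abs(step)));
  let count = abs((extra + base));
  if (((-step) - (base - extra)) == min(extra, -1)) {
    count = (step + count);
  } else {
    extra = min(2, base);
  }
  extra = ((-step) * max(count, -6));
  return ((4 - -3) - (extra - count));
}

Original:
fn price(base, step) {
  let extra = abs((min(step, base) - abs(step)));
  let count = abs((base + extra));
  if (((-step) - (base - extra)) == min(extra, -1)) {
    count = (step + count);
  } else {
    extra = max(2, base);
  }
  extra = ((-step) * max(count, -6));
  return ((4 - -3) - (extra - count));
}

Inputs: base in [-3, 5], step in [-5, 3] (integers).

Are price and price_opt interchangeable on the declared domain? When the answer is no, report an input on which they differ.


The edit looks behavioral (`max(2, base)` became `min(2, base)`), but over these ranges it never changes the outcome; all 81 inputs agree.
verdict: equivalent


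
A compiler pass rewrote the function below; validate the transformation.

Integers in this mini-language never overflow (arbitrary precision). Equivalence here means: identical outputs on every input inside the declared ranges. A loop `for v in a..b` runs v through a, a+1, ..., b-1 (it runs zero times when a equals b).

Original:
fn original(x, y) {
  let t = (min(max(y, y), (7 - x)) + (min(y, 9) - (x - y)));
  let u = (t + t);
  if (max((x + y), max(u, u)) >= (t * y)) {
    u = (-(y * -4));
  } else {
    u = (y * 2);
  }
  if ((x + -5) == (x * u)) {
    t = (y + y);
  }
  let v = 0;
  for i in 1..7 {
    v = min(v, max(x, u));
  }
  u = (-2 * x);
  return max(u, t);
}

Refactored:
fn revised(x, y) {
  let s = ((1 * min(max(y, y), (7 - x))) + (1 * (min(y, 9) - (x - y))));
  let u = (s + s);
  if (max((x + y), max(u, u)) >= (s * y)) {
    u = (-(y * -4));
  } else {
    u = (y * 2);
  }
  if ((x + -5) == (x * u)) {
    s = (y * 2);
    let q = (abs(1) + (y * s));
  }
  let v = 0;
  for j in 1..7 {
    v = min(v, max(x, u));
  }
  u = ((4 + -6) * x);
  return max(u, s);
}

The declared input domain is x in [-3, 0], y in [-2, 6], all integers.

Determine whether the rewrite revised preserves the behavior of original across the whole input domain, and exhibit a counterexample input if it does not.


Comparing the listings, the differences include: arithmetic usage differs; and local variable names differ; and min/max/abs usage differs; and constant usage differs; and statement counts differ.
One worked example (x=-2, y=5) — original: t becomes 17; next u becomes 34; next (max((x + y), max(u, u)) >= (t * y)) evaluates to false; next u becomes 10; next ((x + -5) == (x * u)) evaluates to false; next v becomes 0; next at i=1:; next v becomes 0; next at i=2:; next v becomes 0; next at i=3:; next v becomes 0; next at i=4:; next v becomes 0; next at i=5:; next v becomes 0; next at i=6:; next v becomes 0; next u becomes 4; next final value 17; revised: s becomes 17; next u becomes 34; next (max((x + y), max(u, u)) >= (s * y)) evaluates to false; next u becomes 10; next ((x + -5) == (x * u)) evaluates to false; next v becomes 0; next at j=1:; next v becomes 0; next at j=2:; next v becomes 0; next at j=3:; next v becomes 0; next at j=4:; next v becomes 0; next at j=5:; next v becomes 0; next at j=6:; next v becomes 0; next u becomes 4; next final value 17; agreement on 17.
Checked all 36 inputs in the declared domain: the outputs agree on every one.
verdict: equivalent


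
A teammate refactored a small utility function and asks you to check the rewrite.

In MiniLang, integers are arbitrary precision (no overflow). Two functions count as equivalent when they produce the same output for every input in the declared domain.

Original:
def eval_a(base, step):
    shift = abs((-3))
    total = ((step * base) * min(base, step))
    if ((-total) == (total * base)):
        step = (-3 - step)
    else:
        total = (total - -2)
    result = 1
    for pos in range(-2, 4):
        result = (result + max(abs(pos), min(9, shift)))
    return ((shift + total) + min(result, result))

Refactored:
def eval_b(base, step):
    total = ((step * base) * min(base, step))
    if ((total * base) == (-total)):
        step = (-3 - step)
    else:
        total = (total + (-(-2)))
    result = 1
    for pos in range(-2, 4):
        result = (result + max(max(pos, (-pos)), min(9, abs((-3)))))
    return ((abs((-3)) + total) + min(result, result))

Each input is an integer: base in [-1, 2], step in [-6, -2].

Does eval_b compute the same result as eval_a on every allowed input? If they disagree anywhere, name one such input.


The two are interchangeable: local variable names differ, plus min/max/abs usage differs, plus constant usage differs, plus arithmetic usage differs, plus statement counts differ, and every declared input agrees.
Tracing base=2, step=-6: eval_a: shift=3, then total=72, then ((-total) == (total * base)) is false, then total=74, then result=1, then (pos=-2), then result=4, then (pos=-1), then result=7, then (pos=0), then result=10, then (pos=1), then result=13, then (pos=2), then result=16, then (pos=3), then result=19, then returns 96 | eval_b: total=72, then ((total * base) == (-total)) is false, then total=74, then result=1, then (pos=-2), then result=4, then (pos=-1), then result=7, then (pos=0), then result=10, then (pos=1), then result=13, then (pos=2), then result=16, then (pos=3), then result=19, then returns 96 — matching result 96.
Checked all 20 inputs in the declared domain: the outputs agree on every one.
verdict: equivalent


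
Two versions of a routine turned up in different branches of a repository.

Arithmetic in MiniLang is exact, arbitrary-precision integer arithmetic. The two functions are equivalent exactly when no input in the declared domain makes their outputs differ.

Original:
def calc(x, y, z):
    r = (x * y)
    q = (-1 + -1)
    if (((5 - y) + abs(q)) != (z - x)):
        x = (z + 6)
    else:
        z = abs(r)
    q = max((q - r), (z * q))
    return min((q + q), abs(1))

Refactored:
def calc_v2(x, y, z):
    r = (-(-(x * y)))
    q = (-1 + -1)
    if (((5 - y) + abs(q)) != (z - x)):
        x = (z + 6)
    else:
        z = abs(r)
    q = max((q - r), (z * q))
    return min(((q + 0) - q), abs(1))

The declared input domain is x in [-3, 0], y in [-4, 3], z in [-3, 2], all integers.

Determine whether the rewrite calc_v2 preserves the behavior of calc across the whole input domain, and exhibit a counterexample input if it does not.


At x=-3, y=-4, z=-3: calc gives 1, calc_v2 gives 0.
verdict: not equivalent; witness: x=-3, y=-4, z=-3


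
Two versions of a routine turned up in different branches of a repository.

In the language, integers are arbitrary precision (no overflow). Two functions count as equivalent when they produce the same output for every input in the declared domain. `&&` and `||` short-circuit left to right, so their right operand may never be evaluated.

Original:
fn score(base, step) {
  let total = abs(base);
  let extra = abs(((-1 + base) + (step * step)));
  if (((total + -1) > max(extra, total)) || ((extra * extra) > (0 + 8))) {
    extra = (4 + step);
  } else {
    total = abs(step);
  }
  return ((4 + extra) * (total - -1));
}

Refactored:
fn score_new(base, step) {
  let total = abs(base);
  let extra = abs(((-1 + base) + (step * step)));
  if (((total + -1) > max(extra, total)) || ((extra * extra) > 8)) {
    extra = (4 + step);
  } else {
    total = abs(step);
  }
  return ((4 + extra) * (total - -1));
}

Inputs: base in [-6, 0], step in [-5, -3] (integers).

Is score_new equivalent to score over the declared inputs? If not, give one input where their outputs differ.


The two versions differ — the changes include constant usage differs; arithmetic usage differs.
Spot check at base=-1, step=-3 — score: total = 1; extra = 7; (((total + -1) > max(extra, total)) || ((extra * extra) > (0 + 8))) -> true; extra = 1; return 10. score_new: total = 1; extra = 7; (((total + -1) > max(extra, total)) || ((extra * extra) > 8)) -> true; extra = 1; return 10. Both give 10.
Sweeping the whole domain (21 inputs) finds no disagreement.
verdict: equivalent


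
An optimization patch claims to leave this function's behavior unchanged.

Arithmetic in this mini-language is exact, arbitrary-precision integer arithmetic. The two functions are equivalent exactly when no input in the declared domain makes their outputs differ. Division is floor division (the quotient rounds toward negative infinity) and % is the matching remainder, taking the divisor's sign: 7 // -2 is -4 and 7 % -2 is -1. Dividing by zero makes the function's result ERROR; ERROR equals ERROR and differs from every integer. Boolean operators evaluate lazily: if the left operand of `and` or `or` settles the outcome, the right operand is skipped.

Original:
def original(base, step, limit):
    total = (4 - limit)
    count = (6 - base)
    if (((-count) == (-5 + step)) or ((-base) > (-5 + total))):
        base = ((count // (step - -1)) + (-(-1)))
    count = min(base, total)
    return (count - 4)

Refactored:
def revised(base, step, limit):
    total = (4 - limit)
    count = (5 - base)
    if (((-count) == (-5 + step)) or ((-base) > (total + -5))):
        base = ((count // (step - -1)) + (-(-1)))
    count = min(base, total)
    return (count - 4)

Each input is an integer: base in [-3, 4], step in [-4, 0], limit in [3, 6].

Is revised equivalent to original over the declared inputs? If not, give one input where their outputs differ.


At base=-3, step=-3, limit=3: original gives -8, revised gives -7.
verdict: not equivalent; witness: base=-3, step=-3, limit=3
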